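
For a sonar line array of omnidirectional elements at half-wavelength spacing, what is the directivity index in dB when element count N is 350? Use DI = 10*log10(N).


DI = 10*log10(350) = 25.44

25.44 dB


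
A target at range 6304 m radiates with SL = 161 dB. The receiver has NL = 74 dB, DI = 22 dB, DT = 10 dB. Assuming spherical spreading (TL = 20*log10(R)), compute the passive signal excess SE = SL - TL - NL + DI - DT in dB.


Step 1: TL = 20*log10(6304) = 75.99 dB
Step 2: SE = 161 - 75.99 - 74 + 22 - 10 = 23.01

23.01 dB


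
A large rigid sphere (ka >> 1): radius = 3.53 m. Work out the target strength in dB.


TS = 10*log10(3.53^2 / 4) = 10*log10(3.115225) = 4.93

4.93 dB


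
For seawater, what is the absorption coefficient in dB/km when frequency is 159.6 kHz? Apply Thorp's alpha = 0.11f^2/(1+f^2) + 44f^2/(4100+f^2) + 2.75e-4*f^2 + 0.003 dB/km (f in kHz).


f^2 = 25472.16
alpha = 0.11*25472.16/(1+25472.16) + 44*25472.16/(4100+25472.16) + 2.75e-4*25472.16 + 0.003 = 45.018

45.018 dB/km


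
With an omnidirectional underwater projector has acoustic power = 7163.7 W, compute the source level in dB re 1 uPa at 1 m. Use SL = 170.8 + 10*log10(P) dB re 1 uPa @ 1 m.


SL = 170.8 + 10*log10(7163.7) = 170.8 + 38.55 = 209.35

209.35 dB


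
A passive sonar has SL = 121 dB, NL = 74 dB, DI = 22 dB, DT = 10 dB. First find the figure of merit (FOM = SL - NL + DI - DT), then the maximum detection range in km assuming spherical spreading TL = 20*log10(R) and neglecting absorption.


Step 1: FOM = SL - NL + DI - DT = 121 - 74 + 22 - 10 = 59 dB
Step 2: at max range FOM = TL = 20*log10(R), so R = 10^(59/20) = 891.25 m = 0.89 km

0.89 km


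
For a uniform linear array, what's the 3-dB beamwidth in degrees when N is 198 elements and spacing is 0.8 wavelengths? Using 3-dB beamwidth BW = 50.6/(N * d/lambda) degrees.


BW = 50.6 / (198 * 0.8) = 50.6 / 158.4 = 0.32

0.32 deg


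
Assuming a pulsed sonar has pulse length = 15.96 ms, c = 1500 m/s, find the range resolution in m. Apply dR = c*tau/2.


11.97 m


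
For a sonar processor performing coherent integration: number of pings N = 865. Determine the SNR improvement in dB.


29.37 dB


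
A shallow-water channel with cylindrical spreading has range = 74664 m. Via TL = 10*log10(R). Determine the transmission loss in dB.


TL = 10*log10(74664) = 48.73

48.73 dB


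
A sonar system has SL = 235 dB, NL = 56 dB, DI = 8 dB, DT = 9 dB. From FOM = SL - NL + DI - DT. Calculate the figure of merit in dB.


178 dB


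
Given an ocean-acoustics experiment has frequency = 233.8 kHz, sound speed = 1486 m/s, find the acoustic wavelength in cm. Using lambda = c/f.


lambda = c/f = 1486 / 233800 = 0.0064 m = 0.64 cm

0.64 cm


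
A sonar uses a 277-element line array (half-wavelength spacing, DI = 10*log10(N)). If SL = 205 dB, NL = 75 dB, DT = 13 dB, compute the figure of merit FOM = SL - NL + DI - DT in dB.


Step 1: DI = 10*log10(277) = 24.42 dB
Step 2: FOM = SL - NL + DI - DT = 205 - 75 + 24.42 - 13 = 141.42

141.42 dB


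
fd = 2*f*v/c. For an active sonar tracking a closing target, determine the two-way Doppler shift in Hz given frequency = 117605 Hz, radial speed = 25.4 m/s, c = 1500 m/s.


fd = 2*f*v/c = 2 * 117605 * 25.4 / 1500 = 3982.89

3982.89 Hz


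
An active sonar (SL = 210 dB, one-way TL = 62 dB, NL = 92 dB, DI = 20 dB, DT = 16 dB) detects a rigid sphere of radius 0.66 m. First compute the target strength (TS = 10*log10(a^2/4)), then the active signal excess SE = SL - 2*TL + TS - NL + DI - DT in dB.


Step 1: TS = 10*log10(0.66^2/4) = -9.63 dB
Step 2: SE = SL - 2*TL + TS - NL + DI - DT = 210 - 2*62 + (-9.63) - 92 + 20 - 16 = -11.63

-11.63 dB


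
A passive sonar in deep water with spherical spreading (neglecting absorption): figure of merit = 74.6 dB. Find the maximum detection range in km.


5.37 km


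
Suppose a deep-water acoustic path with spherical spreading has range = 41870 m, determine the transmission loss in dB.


TL = 20*log10(41870) = 92.44

92.44 dB


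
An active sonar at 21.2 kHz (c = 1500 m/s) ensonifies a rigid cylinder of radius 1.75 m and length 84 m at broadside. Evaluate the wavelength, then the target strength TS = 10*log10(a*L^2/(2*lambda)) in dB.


Step 1: lambda = c/f = 1500/21200 = 0.07075 m
Step 2: TS = 10*log10(a*L^2/(2*lambda)) = 10*log10(1.75*84^2/(2*0.07075)) = 49.41

49.41 dB


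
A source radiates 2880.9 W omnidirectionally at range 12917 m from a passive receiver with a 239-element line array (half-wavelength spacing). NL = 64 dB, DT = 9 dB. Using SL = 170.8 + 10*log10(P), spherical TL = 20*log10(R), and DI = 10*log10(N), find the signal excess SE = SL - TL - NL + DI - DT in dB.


73.96 dB


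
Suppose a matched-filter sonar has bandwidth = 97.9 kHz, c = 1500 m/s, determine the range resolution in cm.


dR = c/(2*BW) = 1500 / (2 * 97.9e3) = 0.0077 m = 0.77 cm

0.77 cm


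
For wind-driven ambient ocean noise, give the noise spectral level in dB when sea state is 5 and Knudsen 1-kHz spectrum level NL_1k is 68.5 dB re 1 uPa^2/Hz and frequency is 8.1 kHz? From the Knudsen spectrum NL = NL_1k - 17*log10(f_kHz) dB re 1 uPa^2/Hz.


NL = NL_1k - 17*log10(f_kHz) = 68.5 - 17*log10(8.1) = 68.5 - (15.44) = 53.06

53.06 dB


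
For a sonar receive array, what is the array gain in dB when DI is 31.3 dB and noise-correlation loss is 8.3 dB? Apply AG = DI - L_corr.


23.0 dB


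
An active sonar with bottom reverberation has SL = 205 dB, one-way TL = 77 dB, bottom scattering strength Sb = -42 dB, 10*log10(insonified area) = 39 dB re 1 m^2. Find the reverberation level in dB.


RL = SL - 2*TL + Sb + 10*log10(A) = 205 - 2*77 + (-42) + 39 = 48

48 dB


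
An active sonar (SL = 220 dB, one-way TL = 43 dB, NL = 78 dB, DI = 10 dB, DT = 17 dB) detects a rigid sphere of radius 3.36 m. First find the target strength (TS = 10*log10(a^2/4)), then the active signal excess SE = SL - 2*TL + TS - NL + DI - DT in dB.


Step 1: TS = 10*log10(3.36^2/4) = 4.51 dB
Step 2: SE = SL - 2*TL + TS - NL + DI - DT = 220 - 2*43 + (4.51) - 78 + 10 - 17 = 53.51

53.51 dB


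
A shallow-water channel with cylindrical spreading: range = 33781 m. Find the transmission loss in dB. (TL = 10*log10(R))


TL = 10*log10(33781) = 45.29

45.29 dB


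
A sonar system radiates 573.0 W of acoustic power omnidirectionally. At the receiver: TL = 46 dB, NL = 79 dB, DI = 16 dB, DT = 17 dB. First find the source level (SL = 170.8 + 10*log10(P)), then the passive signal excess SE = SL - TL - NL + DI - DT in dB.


Step 1: SL = 170.8 + 10*log10(573.0) = 198.38 dB
Step 2: SE = SL - TL - NL + DI - DT = 198.38 - 46 - 79 + 16 - 17 = 72.38

72.38 dB


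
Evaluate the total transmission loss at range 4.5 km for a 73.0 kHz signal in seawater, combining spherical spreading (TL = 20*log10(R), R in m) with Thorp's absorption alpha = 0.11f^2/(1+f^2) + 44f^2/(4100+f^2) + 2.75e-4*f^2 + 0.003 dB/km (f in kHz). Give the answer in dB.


Step 1 (Thorp): alpha = 0.11*5329.0/(1+5329.0) + 44*5329.0/(4100+5329.0) + 2.75e-4*5329.0 + 0.003 = 26.446 dB/km
Step 2: TL_spread = 20*log10(4500) = 73.06 dB
Step 3: TL_abs = alpha*R = 26.446 * 4.5 = 119.01 dB
Step 4: TL_total = 73.06 + 119.01 = 192.07

192.07 dB


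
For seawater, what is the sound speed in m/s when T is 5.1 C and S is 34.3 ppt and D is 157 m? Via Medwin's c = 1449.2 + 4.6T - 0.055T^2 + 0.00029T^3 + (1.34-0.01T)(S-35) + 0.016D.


c = 1449.2 + 4.6*5.1 - 0.055*5.1^2 + 0.00029*5.1^3 + (1.34 - 0.01*5.1)*(34.3 - 35) + 0.016*157 = 1472.88

1472.88 m/s


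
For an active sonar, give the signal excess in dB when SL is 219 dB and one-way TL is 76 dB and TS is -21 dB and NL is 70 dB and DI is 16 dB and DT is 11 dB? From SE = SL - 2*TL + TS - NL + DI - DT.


SE = SL - 2*TL + TS - NL + DI - DT = 219 - 2*76 + (-21) - 70 + 16 - 11 = -19

-19 dB


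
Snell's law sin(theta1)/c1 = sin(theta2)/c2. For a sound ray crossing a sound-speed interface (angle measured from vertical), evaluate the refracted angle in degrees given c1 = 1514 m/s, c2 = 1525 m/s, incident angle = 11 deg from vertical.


sin(theta2) = (c2/c1)*sin(theta1) = (1525/1514)*sin(11 deg) = 0.1922
theta2 = arcsin(0.1922) = 11.08

11.08 deg


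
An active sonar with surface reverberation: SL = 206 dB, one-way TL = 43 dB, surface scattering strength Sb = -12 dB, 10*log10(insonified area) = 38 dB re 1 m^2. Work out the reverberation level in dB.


146 dB


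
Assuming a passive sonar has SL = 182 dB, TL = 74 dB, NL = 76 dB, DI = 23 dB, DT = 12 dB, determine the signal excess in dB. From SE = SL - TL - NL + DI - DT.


SE = SL - TL - NL + DI - DT = 182 - 74 - 76 + 23 - 12 = 43

43 dB


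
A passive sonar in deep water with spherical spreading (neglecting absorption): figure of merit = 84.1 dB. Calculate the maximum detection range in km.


16.03 km


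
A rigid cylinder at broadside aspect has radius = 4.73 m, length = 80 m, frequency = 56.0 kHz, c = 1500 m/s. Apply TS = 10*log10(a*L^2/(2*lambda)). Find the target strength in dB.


lambda = 1500/56000 = 0.02679 m
TS = 10*log10(4.73*80^2/(2*0.02679)) = 57.52

57.52 dB


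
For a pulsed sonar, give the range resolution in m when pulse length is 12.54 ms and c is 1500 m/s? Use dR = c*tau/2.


dR = c*tau/2 = 1500 * 12.54e-3 / 2 = 9.405

9.405 m


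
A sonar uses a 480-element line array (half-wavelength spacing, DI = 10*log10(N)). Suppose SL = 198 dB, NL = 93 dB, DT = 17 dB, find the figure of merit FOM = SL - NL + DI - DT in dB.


Step 1: DI = 10*log10(480) = 26.81 dB
Step 2: FOM = SL - NL + DI - DT = 198 - 93 + 26.81 - 17 = 114.81

114.81 dB


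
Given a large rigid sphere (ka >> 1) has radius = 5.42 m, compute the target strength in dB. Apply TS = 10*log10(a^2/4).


8.66 dB


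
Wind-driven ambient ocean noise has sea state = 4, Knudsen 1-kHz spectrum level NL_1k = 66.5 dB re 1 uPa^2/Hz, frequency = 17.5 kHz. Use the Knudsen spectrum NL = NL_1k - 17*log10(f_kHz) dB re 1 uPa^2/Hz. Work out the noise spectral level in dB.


NL = NL_1k - 17*log10(f_kHz) = 66.5 - 17*log10(17.5) = 66.5 - (21.13) = 45.37

45.37 dB


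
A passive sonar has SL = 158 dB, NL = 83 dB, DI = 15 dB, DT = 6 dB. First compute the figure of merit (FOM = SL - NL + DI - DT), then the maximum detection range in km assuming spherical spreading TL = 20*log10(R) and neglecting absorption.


Step 1: FOM = SL - NL + DI - DT = 158 - 83 + 15 - 6 = 84 dB
Step 2: at max range FOM = TL = 20*log10(R), so R = 10^(84/20) = 15848.93 m = 15.85 km

15.85 km


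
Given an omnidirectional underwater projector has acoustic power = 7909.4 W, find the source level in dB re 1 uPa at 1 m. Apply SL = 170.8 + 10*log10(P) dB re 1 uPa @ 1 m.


SL = 170.8 + 10*log10(7909.4) = 170.8 + 38.98 = 209.78

209.78 dB


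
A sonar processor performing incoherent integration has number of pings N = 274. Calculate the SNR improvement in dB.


Gain = 5*log10(274) = 12.19

12.19 dB


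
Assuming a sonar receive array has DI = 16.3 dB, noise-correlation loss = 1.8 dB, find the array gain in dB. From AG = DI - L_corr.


AG = DI - L_corr = 16.3 - 1.8 = 14.5

14.5 dB


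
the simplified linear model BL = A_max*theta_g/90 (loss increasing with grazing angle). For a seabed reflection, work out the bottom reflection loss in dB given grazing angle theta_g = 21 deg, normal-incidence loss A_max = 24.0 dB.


BL = A_max * theta_g / 90 = 24.0 * 21 / 90 = 5.6

5.6 dB


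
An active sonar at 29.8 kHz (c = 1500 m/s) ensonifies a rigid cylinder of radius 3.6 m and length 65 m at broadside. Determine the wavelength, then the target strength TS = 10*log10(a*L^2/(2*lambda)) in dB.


Step 1: lambda = c/f = 1500/29800 = 0.05034 m
Step 2: TS = 10*log10(a*L^2/(2*lambda)) = 10*log10(3.6*65^2/(2*0.05034)) = 51.79

51.79 dB


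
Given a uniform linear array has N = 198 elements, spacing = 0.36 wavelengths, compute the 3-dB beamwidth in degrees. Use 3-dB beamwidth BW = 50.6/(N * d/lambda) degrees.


BW = 50.6 / (198 * 0.36) = 50.6 / 71.28 = 0.71

0.71 deg


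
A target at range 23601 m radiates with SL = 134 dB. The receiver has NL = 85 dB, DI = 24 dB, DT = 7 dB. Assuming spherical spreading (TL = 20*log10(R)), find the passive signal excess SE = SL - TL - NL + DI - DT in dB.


Step 1: TL = 20*log10(23601) = 87.46 dB
Step 2: SE = 134 - 87.46 - 85 + 24 - 7 = -21.46

-21.46 dB


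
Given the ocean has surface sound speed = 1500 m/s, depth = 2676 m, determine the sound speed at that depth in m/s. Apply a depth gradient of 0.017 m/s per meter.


1545.492 m/s


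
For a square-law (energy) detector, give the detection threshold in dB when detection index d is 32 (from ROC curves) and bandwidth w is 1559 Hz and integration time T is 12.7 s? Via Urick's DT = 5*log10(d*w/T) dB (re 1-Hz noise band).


DT = 5*log10(d*w/T) = 5*log10(32 * 1559 / 12.7) = 5*log10(3928.19) = 17.97

17.97 dB


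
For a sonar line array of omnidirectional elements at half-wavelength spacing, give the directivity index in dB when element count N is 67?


DI = 10*log10(67) = 18.26

18.26 dB


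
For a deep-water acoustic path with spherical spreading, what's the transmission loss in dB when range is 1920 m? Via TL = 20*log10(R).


65.67 dB


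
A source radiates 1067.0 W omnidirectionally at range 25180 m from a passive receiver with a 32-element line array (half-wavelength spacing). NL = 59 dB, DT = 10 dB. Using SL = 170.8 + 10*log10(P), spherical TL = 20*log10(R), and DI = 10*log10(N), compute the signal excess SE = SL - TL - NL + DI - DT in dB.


59.11 dB


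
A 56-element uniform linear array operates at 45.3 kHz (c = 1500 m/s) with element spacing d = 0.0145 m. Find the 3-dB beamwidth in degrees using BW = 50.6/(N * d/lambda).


Step 1: lambda = 1500/45300 = 0.03311 m
Step 2: d/lambda = 0.0145/0.03311 = 0.4379
Step 3: BW = 50.6/(N * d/lambda) = 50.6/(56 * 0.4379) = 2.06

2.06 deg


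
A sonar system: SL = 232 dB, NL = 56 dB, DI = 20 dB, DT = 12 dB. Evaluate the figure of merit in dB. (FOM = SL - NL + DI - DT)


184 dB


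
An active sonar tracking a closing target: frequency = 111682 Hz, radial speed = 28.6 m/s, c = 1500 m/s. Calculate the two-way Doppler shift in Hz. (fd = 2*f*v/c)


4258.81 Hz


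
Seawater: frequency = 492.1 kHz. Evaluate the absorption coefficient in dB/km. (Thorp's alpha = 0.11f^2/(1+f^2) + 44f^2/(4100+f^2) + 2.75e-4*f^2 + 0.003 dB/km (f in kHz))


f^2 = 242162.41
alpha = 0.11*242162.41/(1+242162.41) + 44*242162.41/(4100+242162.41) + 2.75e-4*242162.41 + 0.003 = 109.975

109.975 dB/km


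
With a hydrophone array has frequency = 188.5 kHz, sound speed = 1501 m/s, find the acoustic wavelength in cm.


lambda = c/f = 1501 / 188500 = 0.008 m = 0.8 cm

0.8 cm


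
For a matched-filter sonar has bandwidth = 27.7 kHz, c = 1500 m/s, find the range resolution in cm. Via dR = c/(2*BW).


2.71 cm


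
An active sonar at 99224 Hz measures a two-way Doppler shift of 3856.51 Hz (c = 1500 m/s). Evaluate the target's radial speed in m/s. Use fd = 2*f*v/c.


From fd = 2*f*v/c, v = c*fd/(2*f) = 1500 * 3856.51 / (2*99224) = 29.15

29.15 m/s


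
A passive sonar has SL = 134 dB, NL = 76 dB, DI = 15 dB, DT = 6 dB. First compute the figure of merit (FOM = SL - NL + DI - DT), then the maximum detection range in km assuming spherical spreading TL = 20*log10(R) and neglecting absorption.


Step 1: FOM = SL - NL + DI - DT = 134 - 76 + 15 - 6 = 67 dB
Step 2: at max range FOM = TL = 20*log10(R), so R = 10^(67/20) = 2238.72 m = 2.24 km

2.24 km


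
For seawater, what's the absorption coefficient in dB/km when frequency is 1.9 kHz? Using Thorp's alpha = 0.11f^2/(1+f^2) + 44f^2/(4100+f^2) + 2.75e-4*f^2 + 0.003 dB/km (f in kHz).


0.129 dB/km


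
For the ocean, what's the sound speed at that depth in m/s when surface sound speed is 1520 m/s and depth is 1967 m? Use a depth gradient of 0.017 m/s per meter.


c = 1520 + 0.017 * 1967 = 1553.439

1553.439 m/s


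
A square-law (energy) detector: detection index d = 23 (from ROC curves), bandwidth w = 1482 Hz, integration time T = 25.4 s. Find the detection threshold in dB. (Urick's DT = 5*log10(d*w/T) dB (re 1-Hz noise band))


DT = 5*log10(d*w/T) = 5*log10(23 * 1482 / 25.4) = 5*log10(1341.97) = 15.64

15.64 dB


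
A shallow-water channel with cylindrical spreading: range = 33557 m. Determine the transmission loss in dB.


45.26 dB


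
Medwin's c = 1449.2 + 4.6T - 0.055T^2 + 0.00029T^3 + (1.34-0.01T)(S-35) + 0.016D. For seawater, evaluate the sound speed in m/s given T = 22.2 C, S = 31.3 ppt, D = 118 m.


c = 1449.2 + 4.6*22.2 - 0.055*22.2^2 + 0.00029*22.2^3 + (1.34 - 0.01*22.2)*(31.3 - 35) + 0.016*118 = 1525.14

1525.14 m/s


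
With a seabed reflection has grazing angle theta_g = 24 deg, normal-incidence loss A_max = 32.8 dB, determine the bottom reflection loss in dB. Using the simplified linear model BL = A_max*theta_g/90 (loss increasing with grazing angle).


BL = A_max * theta_g / 90 = 32.8 * 24 / 90 = 8.75

8.75 dB


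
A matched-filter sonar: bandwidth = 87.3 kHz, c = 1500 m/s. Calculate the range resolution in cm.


dR = c/(2*BW) = 1500 / (2 * 87.3e3) = 0.0086 m = 0.86 cm

0.86 cm


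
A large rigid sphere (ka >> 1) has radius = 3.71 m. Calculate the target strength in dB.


TS = 10*log10(3.71^2 / 4) = 10*log10(3.441025) = 5.37

5.37 dB


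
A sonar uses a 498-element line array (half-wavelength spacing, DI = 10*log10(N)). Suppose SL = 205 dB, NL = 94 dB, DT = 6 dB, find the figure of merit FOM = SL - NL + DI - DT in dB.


131.97 dB


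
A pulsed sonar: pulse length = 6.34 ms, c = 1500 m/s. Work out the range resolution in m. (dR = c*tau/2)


dR = c*tau/2 = 1500 * 6.34e-3 / 2 = 4.755

4.755 m


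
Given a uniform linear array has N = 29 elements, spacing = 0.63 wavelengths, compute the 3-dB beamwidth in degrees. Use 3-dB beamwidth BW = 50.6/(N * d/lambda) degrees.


BW = 50.6 / (29 * 0.63) = 50.6 / 18.27 = 2.77

2.77 deg


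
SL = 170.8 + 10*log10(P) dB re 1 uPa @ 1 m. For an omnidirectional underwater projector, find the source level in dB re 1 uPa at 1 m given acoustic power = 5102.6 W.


SL = 170.8 + 10*log10(5102.6) = 170.8 + 37.08 = 207.88

207.88 dB


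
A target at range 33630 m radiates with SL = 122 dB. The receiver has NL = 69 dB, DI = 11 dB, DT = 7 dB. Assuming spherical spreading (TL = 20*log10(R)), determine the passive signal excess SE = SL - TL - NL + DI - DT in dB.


Step 1: TL = 20*log10(33630) = 90.53 dB
Step 2: SE = 122 - 90.53 - 69 + 11 - 7 = -33.53

-33.53 dB


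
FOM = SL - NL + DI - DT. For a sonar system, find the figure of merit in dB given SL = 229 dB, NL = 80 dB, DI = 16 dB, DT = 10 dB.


FOM = SL - NL + DI - DT = 229 - 80 + 16 - 10 = 155

155 dB


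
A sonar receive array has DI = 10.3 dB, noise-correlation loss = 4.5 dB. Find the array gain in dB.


5.8 dB


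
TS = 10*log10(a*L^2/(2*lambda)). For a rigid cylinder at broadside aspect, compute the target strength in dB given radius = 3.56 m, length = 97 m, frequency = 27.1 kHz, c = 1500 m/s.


lambda = 1500/27100 = 0.05535 m
TS = 10*log10(3.56*97^2/(2*0.05535)) = 54.81

54.81 dB


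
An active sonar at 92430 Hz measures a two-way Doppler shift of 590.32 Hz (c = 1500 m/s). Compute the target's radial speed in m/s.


From fd = 2*f*v/c, v = c*fd/(2*f) = 1500 * 590.32 / (2*92430) = 4.79

4.79 m/s


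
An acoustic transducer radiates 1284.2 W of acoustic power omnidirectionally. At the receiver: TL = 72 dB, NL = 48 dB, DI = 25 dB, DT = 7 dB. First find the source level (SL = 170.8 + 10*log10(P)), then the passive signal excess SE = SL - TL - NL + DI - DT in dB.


Step 1: SL = 170.8 + 10*log10(1284.2) = 201.89 dB
Step 2: SE = SL - TL - NL + DI - DT = 201.89 - 72 - 48 + 25 - 7 = 99.89

99.89 dB


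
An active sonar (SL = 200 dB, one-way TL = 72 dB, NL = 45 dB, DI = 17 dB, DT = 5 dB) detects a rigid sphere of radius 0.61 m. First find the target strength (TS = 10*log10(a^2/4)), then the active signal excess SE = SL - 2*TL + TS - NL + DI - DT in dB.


Step 1: TS = 10*log10(0.61^2/4) = -10.31 dB
Step 2: SE = SL - 2*TL + TS - NL + DI - DT = 200 - 2*72 + (-10.31) - 45 + 17 - 5 = 12.69

12.69 dB


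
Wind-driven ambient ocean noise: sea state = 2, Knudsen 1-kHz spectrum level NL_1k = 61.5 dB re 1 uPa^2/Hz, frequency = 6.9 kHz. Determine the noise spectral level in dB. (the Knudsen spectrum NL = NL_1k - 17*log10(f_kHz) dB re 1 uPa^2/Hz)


NL = NL_1k - 17*log10(f_kHz) = 61.5 - 17*log10(6.9) = 61.5 - (14.26) = 47.24

47.24 dB


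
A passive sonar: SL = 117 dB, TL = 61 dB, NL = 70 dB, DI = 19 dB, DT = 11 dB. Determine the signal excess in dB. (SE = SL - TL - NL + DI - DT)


SE = SL - TL - NL + DI - DT = 117 - 61 - 70 + 19 - 11 = -6

-6 dB


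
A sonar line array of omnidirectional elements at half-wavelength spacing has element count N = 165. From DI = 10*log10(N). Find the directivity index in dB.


DI = 10*log10(165) = 22.17

22.17 dB


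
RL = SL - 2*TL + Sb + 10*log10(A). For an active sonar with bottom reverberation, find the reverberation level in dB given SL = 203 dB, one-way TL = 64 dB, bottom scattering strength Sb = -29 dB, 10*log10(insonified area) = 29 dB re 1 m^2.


RL = SL - 2*TL + Sb + 10*log10(A) = 203 - 2*64 + (-29) + 29 = 75

75 dB


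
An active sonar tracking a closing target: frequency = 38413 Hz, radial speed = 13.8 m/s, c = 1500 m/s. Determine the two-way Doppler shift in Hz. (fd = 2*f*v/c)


fd = 2*f*v/c = 2 * 38413 * 13.8 / 1500 = 706.8

706.8 Hz


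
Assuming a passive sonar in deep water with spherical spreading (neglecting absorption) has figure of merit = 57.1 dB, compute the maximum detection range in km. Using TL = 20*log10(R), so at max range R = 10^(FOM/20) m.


At max range FOM = TL, so 20*log10(R) = 57.1
R = 10^(57.1/20) = 716.14 m = 0.72 km

0.72 km


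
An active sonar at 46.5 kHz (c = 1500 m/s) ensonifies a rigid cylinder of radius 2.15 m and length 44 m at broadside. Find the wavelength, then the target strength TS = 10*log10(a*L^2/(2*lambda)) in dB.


Step 1: lambda = c/f = 1500/46500 = 0.03226 m
Step 2: TS = 10*log10(a*L^2/(2*lambda)) = 10*log10(2.15*44^2/(2*0.03226)) = 48.1

48.1 dB


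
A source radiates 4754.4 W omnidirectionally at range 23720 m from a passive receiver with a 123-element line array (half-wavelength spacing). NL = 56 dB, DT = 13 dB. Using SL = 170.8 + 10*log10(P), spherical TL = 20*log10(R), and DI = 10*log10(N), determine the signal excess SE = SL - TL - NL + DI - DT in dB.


Step 1: SL = 170.8 + 10*log10(4754.4) = 207.57 dB
Step 2: TL = 20*log10(23720) = 87.5 dB
Step 3: DI = 10*log10(123) = 20.9 dB
Step 4: SE = SL - TL - NL + DI - DT = 207.57 - 87.5 - 56 + 20.9 - 13 = 71.97

71.97 dB


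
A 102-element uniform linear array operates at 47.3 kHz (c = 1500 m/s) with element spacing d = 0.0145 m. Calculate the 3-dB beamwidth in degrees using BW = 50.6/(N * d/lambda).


1.08 deg


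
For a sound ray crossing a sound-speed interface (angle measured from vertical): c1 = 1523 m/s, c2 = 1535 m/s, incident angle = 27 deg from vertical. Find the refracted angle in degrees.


sin(theta2) = (c2/c1)*sin(theta1) = (1535/1523)*sin(27 deg) = 0.45757
theta2 = arcsin(0.45757) = 27.23

27.23 deg


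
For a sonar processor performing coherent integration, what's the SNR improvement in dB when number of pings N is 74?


Gain = 10*log10(74) = 18.69

18.69 dB


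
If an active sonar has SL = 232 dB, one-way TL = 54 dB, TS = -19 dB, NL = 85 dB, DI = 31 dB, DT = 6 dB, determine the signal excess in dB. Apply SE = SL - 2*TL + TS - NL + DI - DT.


SE = SL - 2*TL + TS - NL + DI - DT = 232 - 2*54 + (-19) - 85 + 31 - 6 = 45

45 dB


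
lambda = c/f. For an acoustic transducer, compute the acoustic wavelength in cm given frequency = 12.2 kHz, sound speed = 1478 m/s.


12.11 cm


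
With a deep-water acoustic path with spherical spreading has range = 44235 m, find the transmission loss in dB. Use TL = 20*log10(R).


92.92 dB


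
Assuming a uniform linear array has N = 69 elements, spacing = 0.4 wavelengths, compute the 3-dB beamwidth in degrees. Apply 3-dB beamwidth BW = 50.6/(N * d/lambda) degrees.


BW = 50.6 / (69 * 0.4) = 50.6 / 27.6 = 1.83

1.83 deg


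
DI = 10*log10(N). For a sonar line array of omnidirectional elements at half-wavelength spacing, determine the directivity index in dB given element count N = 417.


DI = 10*log10(417) = 26.2

26.2 dB


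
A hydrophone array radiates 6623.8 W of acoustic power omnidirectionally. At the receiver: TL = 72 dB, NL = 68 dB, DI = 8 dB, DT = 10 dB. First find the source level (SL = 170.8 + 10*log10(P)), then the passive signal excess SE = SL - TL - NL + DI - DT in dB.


Step 1: SL = 170.8 + 10*log10(6623.8) = 209.01 dB
Step 2: SE = SL - TL - NL + DI - DT = 209.01 - 72 - 68 + 8 - 10 = 67.01

67.01 dB


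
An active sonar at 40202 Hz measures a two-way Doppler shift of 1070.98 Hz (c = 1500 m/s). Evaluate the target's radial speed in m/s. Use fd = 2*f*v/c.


From fd = 2*f*v/c, v = c*fd/(2*f) = 1500 * 1070.98 / (2*40202) = 19.98

19.98 m/s


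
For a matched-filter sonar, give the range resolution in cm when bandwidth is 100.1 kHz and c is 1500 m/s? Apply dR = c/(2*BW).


dR = c/(2*BW) = 1500 / (2 * 100.1e3) = 0.0075 m = 0.75 cm

0.75 cm


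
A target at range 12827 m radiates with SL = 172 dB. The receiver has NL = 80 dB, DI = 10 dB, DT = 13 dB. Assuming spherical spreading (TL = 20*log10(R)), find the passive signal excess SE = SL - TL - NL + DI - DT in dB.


Step 1: TL = 20*log10(12827) = 82.16 dB
Step 2: SE = 172 - 82.16 - 80 + 10 - 13 = 6.84

6.84 dB


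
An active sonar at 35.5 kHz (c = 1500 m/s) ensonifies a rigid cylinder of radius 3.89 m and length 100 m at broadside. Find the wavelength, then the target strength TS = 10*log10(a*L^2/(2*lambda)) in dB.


Step 1: lambda = c/f = 1500/35500 = 0.04225 m
Step 2: TS = 10*log10(a*L^2/(2*lambda)) = 10*log10(3.89*100^2/(2*0.04225)) = 56.63

56.63 dB


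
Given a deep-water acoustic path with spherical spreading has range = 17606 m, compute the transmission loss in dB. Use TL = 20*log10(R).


84.91 dB


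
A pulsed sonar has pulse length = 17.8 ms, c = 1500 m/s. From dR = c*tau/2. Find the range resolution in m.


dR = c*tau/2 = 1500 * 17.8e-3 / 2 = 13.35

13.35 m


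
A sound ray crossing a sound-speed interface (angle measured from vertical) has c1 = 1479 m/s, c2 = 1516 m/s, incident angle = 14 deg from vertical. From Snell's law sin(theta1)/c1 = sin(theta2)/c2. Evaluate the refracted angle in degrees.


sin(theta2) = (c2/c1)*sin(theta1) = (1516/1479)*sin(14 deg) = 0.24797
theta2 = arcsin(0.24797) = 14.36

14.36 deg


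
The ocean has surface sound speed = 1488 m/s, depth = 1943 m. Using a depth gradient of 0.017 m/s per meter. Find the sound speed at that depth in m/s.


c = 1488 + 0.017 * 1943 = 1521.031

1521.031 m/s


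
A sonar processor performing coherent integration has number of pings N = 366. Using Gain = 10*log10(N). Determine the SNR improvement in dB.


Gain = 10*log10(366) = 25.63

25.63 dB


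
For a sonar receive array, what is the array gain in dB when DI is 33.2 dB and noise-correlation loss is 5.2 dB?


AG = DI - L_corr = 33.2 - 5.2 = 28.0

28.0 dB


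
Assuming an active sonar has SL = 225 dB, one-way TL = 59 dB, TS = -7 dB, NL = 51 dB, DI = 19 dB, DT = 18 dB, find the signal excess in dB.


SE = SL - 2*TL + TS - NL + DI - DT = 225 - 2*59 + (-7) - 51 + 19 - 18 = 50

50 dB


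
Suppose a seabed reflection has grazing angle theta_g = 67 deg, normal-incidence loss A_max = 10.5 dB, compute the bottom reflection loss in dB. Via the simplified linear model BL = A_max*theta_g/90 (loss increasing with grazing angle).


7.82 dB


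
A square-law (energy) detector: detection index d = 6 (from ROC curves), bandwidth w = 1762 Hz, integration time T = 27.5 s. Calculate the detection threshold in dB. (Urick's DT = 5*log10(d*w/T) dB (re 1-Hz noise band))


12.92 dB


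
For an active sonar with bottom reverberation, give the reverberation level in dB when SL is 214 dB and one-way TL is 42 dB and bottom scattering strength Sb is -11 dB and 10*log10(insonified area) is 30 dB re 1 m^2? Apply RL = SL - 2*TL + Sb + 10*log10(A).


RL = SL - 2*TL + Sb + 10*log10(A) = 214 - 2*42 + (-11) + 30 = 149

149 dB


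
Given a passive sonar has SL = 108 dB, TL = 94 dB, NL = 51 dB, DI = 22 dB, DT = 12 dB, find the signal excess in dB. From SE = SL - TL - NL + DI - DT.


SE = SL - TL - NL + DI - DT = 108 - 94 - 51 + 22 - 12 = -27

-27 dB


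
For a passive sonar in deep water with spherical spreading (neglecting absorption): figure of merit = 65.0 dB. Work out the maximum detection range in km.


At max range FOM = TL, so 20*log10(R) = 65.0
R = 10^(65.0/20) = 1778.28 m = 1.78 km

1.78 km


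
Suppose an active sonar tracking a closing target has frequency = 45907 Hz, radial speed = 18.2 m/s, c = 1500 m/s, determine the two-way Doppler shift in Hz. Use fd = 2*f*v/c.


fd = 2*f*v/c = 2 * 45907 * 18.2 / 1500 = 1114.01

1114.01 Hz


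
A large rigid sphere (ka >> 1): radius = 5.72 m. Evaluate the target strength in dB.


9.13 dB


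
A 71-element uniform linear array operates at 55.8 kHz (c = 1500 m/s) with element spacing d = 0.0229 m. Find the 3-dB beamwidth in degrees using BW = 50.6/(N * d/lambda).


Step 1: lambda = 1500/55800 = 0.02688 m
Step 2: d/lambda = 0.0229/0.02688 = 0.8519
Step 3: BW = 50.6/(N * d/lambda) = 50.6/(71 * 0.8519) = 0.84

0.84 deg


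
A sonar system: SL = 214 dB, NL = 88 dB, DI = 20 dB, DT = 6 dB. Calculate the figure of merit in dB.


FOM = SL - NL + DI - DT = 214 - 88 + 20 - 6 = 140

140 dB


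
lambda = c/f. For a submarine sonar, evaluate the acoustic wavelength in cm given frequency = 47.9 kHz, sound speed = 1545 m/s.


3.23 cm


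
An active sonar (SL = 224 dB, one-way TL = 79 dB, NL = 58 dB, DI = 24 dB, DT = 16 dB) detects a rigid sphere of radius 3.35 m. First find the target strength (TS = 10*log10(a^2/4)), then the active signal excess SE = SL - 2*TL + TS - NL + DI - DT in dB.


Step 1: TS = 10*log10(3.35^2/4) = 4.48 dB
Step 2: SE = SL - 2*TL + TS - NL + DI - DT = 224 - 2*79 + (4.48) - 58 + 24 - 16 = 20.48

20.48 dB


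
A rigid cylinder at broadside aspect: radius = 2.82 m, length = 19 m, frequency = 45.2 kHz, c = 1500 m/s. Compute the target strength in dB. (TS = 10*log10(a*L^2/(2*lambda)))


41.86 dB


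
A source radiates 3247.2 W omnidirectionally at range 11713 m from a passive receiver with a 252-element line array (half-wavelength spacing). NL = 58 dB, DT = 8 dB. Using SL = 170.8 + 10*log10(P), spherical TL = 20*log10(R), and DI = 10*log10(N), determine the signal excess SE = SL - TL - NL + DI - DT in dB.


82.56 dB


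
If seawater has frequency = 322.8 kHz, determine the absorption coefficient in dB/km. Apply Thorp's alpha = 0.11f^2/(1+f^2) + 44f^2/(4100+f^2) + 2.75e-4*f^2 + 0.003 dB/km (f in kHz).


f^2 = 104199.84
alpha = 0.11*104199.84/(1+104199.84) + 44*104199.84/(4100+104199.84) + 2.75e-4*104199.84 + 0.003 = 71.102

71.102 dB/km


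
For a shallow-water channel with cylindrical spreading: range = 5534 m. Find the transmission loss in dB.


37.43 dB


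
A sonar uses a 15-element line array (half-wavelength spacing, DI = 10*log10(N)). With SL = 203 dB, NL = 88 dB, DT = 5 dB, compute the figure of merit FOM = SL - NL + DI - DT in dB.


Step 1: DI = 10*log10(15) = 11.76 dB
Step 2: FOM = SL - NL + DI - DT = 203 - 88 + 11.76 - 5 = 121.76

121.76 dB


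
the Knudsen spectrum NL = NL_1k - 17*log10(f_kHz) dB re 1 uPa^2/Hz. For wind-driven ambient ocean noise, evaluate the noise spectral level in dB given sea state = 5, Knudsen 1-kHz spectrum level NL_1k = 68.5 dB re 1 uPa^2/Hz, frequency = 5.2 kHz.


NL = NL_1k - 17*log10(f_kHz) = 68.5 - 17*log10(5.2) = 68.5 - (12.17) = 56.33

56.33 dB


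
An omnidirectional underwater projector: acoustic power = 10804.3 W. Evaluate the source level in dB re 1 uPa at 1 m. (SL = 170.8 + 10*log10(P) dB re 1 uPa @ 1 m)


SL = 170.8 + 10*log10(10804.3) = 170.8 + 40.34 = 211.14

211.14 dB


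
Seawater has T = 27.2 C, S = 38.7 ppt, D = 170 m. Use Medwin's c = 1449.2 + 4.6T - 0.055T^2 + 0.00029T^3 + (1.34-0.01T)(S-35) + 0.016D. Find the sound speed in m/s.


c = 1449.2 + 4.6*27.2 - 0.055*27.2^2 + 0.00029*27.2^3 + (1.34 - 0.01*27.2)*(38.7 - 35) + 0.016*170 = 1546.14

1546.14 m/s


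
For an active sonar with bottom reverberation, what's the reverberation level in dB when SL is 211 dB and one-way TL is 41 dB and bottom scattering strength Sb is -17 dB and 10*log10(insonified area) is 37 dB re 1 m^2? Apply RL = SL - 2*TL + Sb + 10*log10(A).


149 dB


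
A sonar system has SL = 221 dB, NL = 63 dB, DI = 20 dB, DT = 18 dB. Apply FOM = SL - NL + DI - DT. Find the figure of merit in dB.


FOM = SL - NL + DI - DT = 221 - 63 + 20 - 18 = 160

160 dB


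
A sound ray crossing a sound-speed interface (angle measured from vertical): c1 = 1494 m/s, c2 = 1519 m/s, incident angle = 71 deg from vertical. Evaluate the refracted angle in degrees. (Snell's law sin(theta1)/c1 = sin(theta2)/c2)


74.02 deg


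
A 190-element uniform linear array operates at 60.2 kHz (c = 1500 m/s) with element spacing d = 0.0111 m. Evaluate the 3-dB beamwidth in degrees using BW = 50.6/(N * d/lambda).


Step 1: lambda = 1500/60200 = 0.02492 m
Step 2: d/lambda = 0.0111/0.02492 = 0.4454
Step 3: BW = 50.6/(N * d/lambda) = 50.6/(190 * 0.4454) = 0.6

0.6 deg


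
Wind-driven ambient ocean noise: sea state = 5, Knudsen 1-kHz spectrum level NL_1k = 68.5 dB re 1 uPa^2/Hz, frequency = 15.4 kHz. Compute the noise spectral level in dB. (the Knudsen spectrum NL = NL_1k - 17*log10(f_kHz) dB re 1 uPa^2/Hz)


NL = NL_1k - 17*log10(f_kHz) = 68.5 - 17*log10(15.4) = 68.5 - (20.19) = 48.31

48.31 dB


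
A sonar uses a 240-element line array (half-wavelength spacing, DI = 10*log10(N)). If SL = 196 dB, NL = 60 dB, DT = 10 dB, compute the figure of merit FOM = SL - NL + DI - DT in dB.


Step 1: DI = 10*log10(240) = 23.8 dB
Step 2: FOM = SL - NL + DI - DT = 196 - 60 + 23.8 - 10 = 149.8

149.8 dB


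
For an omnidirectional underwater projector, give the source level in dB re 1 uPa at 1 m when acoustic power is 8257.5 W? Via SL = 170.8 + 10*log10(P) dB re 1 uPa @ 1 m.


SL = 170.8 + 10*log10(8257.5) = 170.8 + 39.17 = 209.97

209.97 dB


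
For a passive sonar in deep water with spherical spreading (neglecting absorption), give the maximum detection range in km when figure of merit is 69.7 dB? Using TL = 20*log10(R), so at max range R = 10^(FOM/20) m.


At max range FOM = TL, so 20*log10(R) = 69.7
R = 10^(69.7/20) = 3054.92 m = 3.05 km

3.05 km


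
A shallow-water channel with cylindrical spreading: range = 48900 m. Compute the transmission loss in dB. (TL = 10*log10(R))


TL = 10*log10(48900) = 46.89

46.89 dB


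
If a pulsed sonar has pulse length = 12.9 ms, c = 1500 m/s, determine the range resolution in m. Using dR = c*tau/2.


dR = c*tau/2 = 1500 * 12.9e-3 / 2 = 9.675

9.675 m


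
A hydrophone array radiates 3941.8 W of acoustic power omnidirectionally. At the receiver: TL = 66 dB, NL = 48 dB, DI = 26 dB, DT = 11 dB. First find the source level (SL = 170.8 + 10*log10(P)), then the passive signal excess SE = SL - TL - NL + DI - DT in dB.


Step 1: SL = 170.8 + 10*log10(3941.8) = 206.76 dB
Step 2: SE = SL - TL - NL + DI - DT = 206.76 - 66 - 48 + 26 - 11 = 107.76

107.76 dB


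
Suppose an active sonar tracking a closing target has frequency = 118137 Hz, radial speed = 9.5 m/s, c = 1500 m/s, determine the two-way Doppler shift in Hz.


1496.4 Hz


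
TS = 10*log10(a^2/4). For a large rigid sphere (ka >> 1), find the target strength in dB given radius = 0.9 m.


TS = 10*log10(0.9^2 / 4) = 10*log10(0.2025) = -6.94

-6.94 dB


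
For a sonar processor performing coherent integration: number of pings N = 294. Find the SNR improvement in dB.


Gain = 10*log10(294) = 24.68

24.68 dB


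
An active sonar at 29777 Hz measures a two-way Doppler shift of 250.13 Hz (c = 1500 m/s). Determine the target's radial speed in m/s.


From fd = 2*f*v/c, v = c*fd/(2*f) = 1500 * 250.13 / (2*29777) = 6.3

6.3 m/s


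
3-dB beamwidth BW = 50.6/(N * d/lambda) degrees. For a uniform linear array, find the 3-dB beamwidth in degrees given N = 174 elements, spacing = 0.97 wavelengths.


BW = 50.6 / (174 * 0.97) = 50.6 / 168.78 = 0.3

0.3 deg


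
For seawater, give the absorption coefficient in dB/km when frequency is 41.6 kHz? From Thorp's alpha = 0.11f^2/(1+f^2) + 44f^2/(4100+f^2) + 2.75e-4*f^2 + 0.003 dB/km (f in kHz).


13.648 dB/km


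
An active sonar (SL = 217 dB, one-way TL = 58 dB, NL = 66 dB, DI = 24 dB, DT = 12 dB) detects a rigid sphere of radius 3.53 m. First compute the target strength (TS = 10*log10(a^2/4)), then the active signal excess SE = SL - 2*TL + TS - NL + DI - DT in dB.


Step 1: TS = 10*log10(3.53^2/4) = 4.93 dB
Step 2: SE = SL - 2*TL + TS - NL + DI - DT = 217 - 2*58 + (4.93) - 66 + 24 - 12 = 51.93

51.93 dB


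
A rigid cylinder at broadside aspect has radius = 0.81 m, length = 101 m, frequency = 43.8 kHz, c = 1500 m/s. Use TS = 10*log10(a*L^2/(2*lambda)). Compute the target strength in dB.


lambda = 1500/43800 = 0.03425 m
TS = 10*log10(0.81*101^2/(2*0.03425)) = 50.81

50.81 dB


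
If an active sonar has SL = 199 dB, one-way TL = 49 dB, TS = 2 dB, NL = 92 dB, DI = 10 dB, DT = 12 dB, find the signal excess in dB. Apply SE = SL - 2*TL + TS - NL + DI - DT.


SE = SL - 2*TL + TS - NL + DI - DT = 199 - 2*49 + (2) - 92 + 10 - 12 = 9

9 dB


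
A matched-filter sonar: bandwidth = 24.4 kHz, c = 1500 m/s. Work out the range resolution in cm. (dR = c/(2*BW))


dR = c/(2*BW) = 1500 / (2 * 24.4e3) = 0.0307 m = 3.07 cm

3.07 cm


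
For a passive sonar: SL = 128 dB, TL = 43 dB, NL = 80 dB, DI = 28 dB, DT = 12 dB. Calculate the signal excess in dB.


SE = SL - TL - NL + DI - DT = 128 - 43 - 80 + 28 - 12 = 21

21 dB


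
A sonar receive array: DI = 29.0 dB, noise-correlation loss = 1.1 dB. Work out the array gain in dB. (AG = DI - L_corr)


AG = DI - L_corr = 29.0 - 1.1 = 27.9

27.9 dB


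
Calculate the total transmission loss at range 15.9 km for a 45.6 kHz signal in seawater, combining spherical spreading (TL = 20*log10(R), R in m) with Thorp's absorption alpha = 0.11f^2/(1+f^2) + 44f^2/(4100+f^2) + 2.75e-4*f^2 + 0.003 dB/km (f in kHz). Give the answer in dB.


330.33 dB


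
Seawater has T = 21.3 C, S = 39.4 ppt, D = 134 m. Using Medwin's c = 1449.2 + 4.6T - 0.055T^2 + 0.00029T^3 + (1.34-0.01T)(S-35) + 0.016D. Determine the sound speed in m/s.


1532.13 m/s


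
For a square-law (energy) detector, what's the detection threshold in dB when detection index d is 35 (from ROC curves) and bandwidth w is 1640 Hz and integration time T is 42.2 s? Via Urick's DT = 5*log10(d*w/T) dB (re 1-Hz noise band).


DT = 5*log10(d*w/T) = 5*log10(35 * 1640 / 42.2) = 5*log10(1360.19) = 15.67

15.67 dB


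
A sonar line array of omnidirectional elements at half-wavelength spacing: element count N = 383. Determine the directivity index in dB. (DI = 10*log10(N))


DI = 10*log10(383) = 25.83

25.83 dB


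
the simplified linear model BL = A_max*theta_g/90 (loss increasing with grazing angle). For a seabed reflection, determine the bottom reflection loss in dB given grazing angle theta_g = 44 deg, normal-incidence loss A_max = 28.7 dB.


BL = A_max * theta_g / 90 = 28.7 * 44 / 90 = 14.03

14.03 dB


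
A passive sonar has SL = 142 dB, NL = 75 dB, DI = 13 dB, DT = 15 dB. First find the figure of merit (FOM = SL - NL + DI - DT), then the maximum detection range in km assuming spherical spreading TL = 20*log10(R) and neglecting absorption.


Step 1: FOM = SL - NL + DI - DT = 142 - 75 + 13 - 15 = 65 dB
Step 2: at max range FOM = TL = 20*log10(R), so R = 10^(65/20) = 1778.28 m = 1.78 km

1.78 km
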